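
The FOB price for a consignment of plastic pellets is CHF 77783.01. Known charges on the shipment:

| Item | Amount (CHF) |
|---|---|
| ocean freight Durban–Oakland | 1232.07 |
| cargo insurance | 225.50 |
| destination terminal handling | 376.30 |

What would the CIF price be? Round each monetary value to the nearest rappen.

Not relevant to the conversion: destination terminal — on the buyer under both terms; not part of either seller's price.
From FOB to CIF, the seller additionally bears: freight, insurance.
CIF price = 77783.01 + 1232.07 + 225.50 = 79240.58

CIF price: CHF 79240.58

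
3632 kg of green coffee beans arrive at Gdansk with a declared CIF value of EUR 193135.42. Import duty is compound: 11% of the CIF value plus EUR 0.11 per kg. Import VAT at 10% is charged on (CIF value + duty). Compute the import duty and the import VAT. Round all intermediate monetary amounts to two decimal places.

Ad valorem component: 193135.42 × 11% = 21244.90
Specific component: 3632 × 0.11 = 399.52
Import duty = 21244.90 + 399.52 = 21644.42
VAT base = CIF + duty = 193135.42 + 21644.42 = 214779.84
Import VAT = 214779.84 × 10% = 21477.98

Import duty: EUR 21644.42; import VAT: EUR 21477.98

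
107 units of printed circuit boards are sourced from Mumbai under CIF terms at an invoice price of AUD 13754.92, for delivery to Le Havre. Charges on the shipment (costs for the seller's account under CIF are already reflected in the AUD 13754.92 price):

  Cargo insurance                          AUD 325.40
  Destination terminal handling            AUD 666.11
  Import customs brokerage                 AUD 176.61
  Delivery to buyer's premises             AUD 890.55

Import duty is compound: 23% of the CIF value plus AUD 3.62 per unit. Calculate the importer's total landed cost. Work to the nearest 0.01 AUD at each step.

CIF: the seller pays costs through ocean freight and marine insurance to the destination port.
Already in the invoice (seller's account under CIF): insurance — exclude.
The CIF price already equals the CIF value: 13754.92
Ad valorem component: 13754.92 × 23% = 3163.63
Specific component: 107 × 3.62 = 387.34
Import duty = 3163.63 + 387.34 = 3550.97
Buyer bears: destination terminal 666.11 + brokerage 176.61 + delivery 890.55 + duty 3550.97 = 5284.24
Landed cost = invoice 13754.92 + 5284.24 = 19039.16

Total landed cost: AUD 19039.16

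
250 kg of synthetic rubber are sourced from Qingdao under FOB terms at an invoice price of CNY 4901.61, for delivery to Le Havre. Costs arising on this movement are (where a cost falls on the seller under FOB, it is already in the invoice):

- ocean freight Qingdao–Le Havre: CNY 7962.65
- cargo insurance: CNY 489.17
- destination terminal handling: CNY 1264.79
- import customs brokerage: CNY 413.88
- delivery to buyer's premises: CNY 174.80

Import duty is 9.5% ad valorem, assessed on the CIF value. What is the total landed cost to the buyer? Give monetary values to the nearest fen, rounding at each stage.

FOB: the seller bears costs until goods are on board at the origin port; the buyer bears freight, insurance and all costs thereafter.
CIF value = FOB price + freight + insurance = 4901.61 + 7962.65 + 489.17 = 13353.43
Import duty = 13353.43 × 9.5% = 1268.58
Buyer bears: freight 7962.65 + insurance 489.17 + destination terminal 1264.79 + brokerage 413.88 + delivery 174.80 + duty 1268.58 = 11573.87
Landed cost = invoice 4901.61 + 11573.87 = 16475.48

Total landed cost: CNY 16475.48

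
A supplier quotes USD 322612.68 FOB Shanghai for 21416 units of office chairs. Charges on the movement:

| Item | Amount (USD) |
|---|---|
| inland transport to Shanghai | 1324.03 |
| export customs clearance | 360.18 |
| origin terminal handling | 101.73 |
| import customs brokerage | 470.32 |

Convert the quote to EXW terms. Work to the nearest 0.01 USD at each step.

Not relevant to the conversion: brokerage — on the buyer under both terms; not part of either seller's price.
From FOB to EXW, the seller no longer bears: inland to port, export clearance, origin terminal.
EXW price = 322612.68 − 1324.03 − 360.18 − 101.73 = 320826.74

EXW price: USD 320826.74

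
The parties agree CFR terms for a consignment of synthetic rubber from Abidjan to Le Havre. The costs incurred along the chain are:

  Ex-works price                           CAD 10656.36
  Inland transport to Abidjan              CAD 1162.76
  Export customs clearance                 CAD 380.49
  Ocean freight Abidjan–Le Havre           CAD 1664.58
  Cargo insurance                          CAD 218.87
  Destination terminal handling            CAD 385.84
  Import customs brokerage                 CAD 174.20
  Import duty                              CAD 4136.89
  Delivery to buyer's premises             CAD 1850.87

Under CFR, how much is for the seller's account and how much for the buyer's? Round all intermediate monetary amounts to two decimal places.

Seller: CAD 13864.19; buyer: CAD 6766.67

CFR: the seller pays costs through ocean freight to the destination port, but not insurance.
Seller's account: goods 10656.36 + inland to port 1162.76 + export clearance 380.49 + freight 1664.58 = 13864.19
Buyer's account: insurance 218.87 + destination terminal 385.84 + brokerage 174.20 + duty 4136.89 + delivery 1850.87 = 6766.67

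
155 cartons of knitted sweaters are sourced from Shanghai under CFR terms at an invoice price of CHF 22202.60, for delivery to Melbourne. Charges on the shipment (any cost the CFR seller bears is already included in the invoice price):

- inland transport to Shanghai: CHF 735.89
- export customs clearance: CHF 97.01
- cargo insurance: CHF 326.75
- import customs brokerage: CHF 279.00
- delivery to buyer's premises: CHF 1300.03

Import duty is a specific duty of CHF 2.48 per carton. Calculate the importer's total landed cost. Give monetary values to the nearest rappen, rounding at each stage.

Total landed cost: CHF 24492.78

CFR: the seller pays costs through ocean freight to the destination port, but not insurance.
Already in the invoice (seller's account under CFR): inland to port, export clearance — exclude.
CIF value = CFR price + insurance = 22202.60 + 326.75 = 22529.35
Import duty = 155 × 2.48 = 384.40
Buyer bears: insurance 326.75 + brokerage 279.00 + delivery 1300.03 + duty 384.40 = 2290.18
Landed cost = invoice 22202.60 + 2290.18 = 24492.78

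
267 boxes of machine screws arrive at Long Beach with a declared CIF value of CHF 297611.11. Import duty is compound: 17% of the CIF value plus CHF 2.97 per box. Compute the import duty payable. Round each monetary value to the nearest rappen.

Ad valorem component: 297611.11 × 17% = 50593.89
Specific component: 267 × 2.97 = 792.99
Import duty = 50593.89 + 792.99 = 51386.88

Import duty: CHF 51386.88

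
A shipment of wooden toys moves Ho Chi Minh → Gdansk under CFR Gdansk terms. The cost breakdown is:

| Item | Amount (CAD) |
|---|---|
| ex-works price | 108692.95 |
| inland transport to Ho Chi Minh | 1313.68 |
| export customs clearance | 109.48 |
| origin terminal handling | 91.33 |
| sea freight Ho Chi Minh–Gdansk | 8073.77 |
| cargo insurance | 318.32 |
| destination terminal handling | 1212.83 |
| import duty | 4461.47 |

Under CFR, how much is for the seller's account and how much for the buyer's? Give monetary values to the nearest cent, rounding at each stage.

Seller: CAD 118281.21; buyer: CAD 5992.62

CFR: the seller pays costs through ocean freight to the destination port, but not insurance.
Seller's account: goods 108692.95 + inland to port 1313.68 + export clearance 109.48 + origin terminal 91.33 + freight 8073.77 = 118281.21
Buyer's account: insurance 318.32 + destination terminal 1212.83 + duty 4461.47 = 5992.62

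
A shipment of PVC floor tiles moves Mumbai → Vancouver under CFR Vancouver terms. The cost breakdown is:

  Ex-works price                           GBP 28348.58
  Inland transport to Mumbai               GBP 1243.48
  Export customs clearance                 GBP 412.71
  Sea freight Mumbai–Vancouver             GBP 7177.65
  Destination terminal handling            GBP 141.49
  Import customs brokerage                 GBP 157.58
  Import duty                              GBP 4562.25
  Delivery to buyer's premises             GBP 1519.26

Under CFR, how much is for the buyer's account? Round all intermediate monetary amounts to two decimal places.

CFR: the seller pays costs through ocean freight to the destination port, but not insurance.
Seller's account: goods 28348.58 + inland to port 1243.48 + export clearance 412.71 + freight 7177.65 = 37182.42
Buyer's account: destination terminal 141.49 + brokerage 157.58 + duty 4562.25 + delivery 1519.26 = 6380.58

Buyer's account: GBP 6380.58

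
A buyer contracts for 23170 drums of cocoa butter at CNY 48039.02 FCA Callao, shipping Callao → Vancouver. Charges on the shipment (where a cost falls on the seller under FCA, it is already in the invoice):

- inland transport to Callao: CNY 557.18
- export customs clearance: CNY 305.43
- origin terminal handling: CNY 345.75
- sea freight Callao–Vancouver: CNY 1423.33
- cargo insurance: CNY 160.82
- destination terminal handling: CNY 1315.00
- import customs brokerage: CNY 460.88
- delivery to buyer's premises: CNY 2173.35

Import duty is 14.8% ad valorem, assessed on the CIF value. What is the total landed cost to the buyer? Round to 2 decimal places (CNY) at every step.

FCA: the seller delivers export-cleared goods to the carrier; the buyer bears costs from that point.
Already in the invoice (seller's account under FCA): inland to port, export clearance — exclude.
CIF value = FCA price + origin terminal + freight + insurance = 48039.02 + 345.75 + 1423.33 + 160.82 = 49968.92
Import duty = 49968.92 × 14.8% = 7395.40
Buyer bears: origin terminal 345.75 + freight 1423.33 + insurance 160.82 + destination terminal 1315.00 + brokerage 460.88 + delivery 2173.35 + duty 7395.40 = 13274.53
Landed cost = invoice 48039.02 + 13274.53 = 61313.55

Total landed cost: CNY 61313.55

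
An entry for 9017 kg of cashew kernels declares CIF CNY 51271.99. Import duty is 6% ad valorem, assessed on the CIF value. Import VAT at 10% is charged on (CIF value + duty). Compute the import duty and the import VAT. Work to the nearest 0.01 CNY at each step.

Import duty = 51271.99 × 6% = 3076.32
VAT base = CIF + duty = 51271.99 + 3076.32 = 54348.31
Import VAT = 54348.31 × 10% = 5434.83

Import duty: CNY 3076.32; import VAT: CNY 5434.83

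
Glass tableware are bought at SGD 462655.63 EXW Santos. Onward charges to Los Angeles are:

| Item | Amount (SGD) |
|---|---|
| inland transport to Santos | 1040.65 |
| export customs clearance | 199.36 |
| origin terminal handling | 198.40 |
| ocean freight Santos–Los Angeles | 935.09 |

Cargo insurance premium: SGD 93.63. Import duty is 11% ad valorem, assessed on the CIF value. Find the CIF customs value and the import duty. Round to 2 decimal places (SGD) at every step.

CIF value: SGD 465122.76; import duty: SGD 51163.50

CIF = EXW price + pre-shipment costs + freight + insurance
CIF = 462655.63 + 1040.65 + 199.36 + 198.40 + 935.09 + 93.63 = 465122.76
Import duty = 465122.76 × 11% = 51163.50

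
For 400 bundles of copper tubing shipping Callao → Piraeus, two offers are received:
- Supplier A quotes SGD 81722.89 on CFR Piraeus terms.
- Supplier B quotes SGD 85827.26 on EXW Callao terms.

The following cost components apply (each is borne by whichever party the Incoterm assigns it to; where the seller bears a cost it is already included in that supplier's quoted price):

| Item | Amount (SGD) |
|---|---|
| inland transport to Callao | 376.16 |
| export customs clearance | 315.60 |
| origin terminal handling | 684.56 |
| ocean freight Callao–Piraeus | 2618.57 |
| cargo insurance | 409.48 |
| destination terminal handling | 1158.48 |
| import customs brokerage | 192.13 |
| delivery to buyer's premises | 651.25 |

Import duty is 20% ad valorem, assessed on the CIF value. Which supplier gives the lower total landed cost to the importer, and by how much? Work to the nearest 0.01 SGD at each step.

Supplier A (CFR):
CIF value = CFR price + insurance = 81722.89 + 409.48 = 82132.37
Import duty = 82132.37 × 20% = 16426.47
Buyer bears (A): 409.48 + 1158.48 + 192.13 + 651.25 = 2411.34
Landed cost (A) = invoice 81722.89 + 2411.34 + duty 16426.47 = 100560.70
Supplier B (EXW):
CIF value = EXW price + inland to port + export clearance + origin terminal + freight + insurance = 85827.26 + 376.16 + 315.60 + 684.56 + 2618.57 + 409.48 = 90231.63
Import duty = 90231.63 × 20% = 18046.33
Buyer bears (B): 376.16 + 315.60 + 684.56 + 2618.57 + 409.48 + 1158.48 + 192.13 + 651.25 = 6406.23
Landed cost (B) = invoice 85827.26 + 6406.23 + duty 18046.33 = 110279.82
Difference = |100560.70 − 110279.82| = 9719.12

Supplier A is cheaper by SGD 9719.12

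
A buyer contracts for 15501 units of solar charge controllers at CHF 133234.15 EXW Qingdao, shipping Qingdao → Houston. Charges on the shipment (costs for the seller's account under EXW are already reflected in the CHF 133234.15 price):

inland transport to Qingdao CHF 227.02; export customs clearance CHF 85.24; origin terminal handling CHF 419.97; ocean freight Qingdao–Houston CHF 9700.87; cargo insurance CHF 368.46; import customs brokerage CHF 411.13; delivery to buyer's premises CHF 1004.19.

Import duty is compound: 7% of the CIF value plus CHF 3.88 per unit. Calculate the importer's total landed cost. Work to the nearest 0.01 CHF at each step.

EXW: the seller makes goods available at their premises; the buyer bears all onward costs.
CIF value = EXW price + inland to port + export clearance + origin terminal + freight + insurance = 133234.15 + 227.02 + 85.24 + 419.97 + 9700.87 + 368.46 = 144035.71
Ad valorem component: 144035.71 × 7% = 10082.50
Specific component: 15501 × 3.88 = 60143.88
Import duty = 10082.50 + 60143.88 = 70226.38
Buyer bears: inland to port 227.02 + export clearance 85.24 + origin terminal 419.97 + freight 9700.87 + insurance 368.46 + brokerage 411.13 + delivery 1004.19 + duty 70226.38 = 82443.26
Landed cost = invoice 133234.15 + 82443.26 = 215677.41

Total landed cost: CHF 215677.41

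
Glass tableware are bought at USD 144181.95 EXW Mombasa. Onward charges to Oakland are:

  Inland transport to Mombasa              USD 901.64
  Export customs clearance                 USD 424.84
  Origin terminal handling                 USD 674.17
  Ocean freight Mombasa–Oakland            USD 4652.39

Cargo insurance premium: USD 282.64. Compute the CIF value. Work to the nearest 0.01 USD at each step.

CIF = EXW price + pre-shipment costs + freight + insurance
CIF = 144181.95 + 901.64 + 424.84 + 674.17 + 4652.39 + 282.64 = 151117.63

CIF value: USD 151117.63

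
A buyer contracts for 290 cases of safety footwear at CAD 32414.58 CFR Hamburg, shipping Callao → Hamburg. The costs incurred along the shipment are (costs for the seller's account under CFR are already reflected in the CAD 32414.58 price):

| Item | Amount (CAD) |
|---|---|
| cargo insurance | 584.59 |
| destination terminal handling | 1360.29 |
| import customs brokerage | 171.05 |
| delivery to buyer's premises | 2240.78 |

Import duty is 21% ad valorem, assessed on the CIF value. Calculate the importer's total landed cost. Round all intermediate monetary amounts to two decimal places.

CFR: the seller pays costs through ocean freight to the destination port, but not insurance.
CIF value = CFR price + insurance = 32414.58 + 584.59 = 32999.17
Import duty = 32999.17 × 21% = 6929.83
Buyer bears: insurance 584.59 + destination terminal 1360.29 + brokerage 171.05 + delivery 2240.78 + duty 6929.83 = 11286.54
Landed cost = invoice 32414.58 + 11286.54 = 43701.12

Total landed cost: CAD 43701.12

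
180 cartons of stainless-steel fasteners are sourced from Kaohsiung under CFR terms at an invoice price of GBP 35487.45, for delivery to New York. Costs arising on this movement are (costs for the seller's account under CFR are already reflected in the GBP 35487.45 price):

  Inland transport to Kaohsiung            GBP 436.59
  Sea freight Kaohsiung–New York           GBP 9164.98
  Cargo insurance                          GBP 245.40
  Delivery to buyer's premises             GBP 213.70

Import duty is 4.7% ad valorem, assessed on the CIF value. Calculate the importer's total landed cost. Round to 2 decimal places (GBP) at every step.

Total landed cost: GBP 37625.99

CFR: the seller pays costs through ocean freight to the destination port, but not insurance.
Already in the invoice (seller's account under CFR): inland to port, freight — exclude.
CIF value = CFR price + insurance = 35487.45 + 245.40 = 35732.85
Import duty = 35732.85 × 4.7% = 1679.44
Buyer bears: insurance 245.40 + delivery 213.70 + duty 1679.44 = 2138.54
Landed cost = invoice 35487.45 + 2138.54 = 37625.99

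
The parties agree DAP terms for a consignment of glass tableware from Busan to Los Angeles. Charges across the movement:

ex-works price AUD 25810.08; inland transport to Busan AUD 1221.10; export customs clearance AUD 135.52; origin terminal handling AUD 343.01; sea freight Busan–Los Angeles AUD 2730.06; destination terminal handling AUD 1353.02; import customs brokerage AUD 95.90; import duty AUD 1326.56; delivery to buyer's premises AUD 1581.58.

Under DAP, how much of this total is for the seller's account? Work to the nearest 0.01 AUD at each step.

DAP: the seller bears all costs to the named destination except import duty and clearance.
Seller's account: goods 25810.08 + inland to port 1221.10 + export clearance 135.52 + origin terminal 343.01 + freight 2730.06 + destination terminal 1353.02 + delivery 1581.58 = 33174.37
Buyer's account: brokerage 95.90 + duty 1326.56 = 1422.46

Seller's account: AUD 33174.37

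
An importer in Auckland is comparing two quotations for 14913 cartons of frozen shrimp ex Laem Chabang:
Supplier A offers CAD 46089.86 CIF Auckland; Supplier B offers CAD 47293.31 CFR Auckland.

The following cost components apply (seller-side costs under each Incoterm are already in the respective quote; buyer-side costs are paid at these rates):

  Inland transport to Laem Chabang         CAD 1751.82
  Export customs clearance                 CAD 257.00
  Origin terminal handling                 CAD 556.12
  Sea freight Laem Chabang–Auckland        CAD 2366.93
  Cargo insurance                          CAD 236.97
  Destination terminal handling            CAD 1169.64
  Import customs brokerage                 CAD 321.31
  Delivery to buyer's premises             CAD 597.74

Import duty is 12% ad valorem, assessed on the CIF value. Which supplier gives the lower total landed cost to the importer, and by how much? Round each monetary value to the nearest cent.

Supplier A is cheaper by CAD 1613.27

Supplier A (CIF):
The CIF price already equals the CIF value: 46089.86
Import duty = 46089.86 × 12% = 5530.78
Buyer bears (A): 1169.64 + 321.31 + 597.74 = 2088.69
Landed cost (A) = invoice 46089.86 + 2088.69 + duty 5530.78 = 53709.33
Supplier B (CFR):
CIF value = CFR price + insurance = 47293.31 + 236.97 = 47530.28
Import duty = 47530.28 × 12% = 5703.63
Buyer bears (B): 236.97 + 1169.64 + 321.31 + 597.74 = 2325.66
Landed cost (B) = invoice 47293.31 + 2325.66 + duty 5703.63 = 55322.60
Difference = |53709.33 − 55322.60| = 1613.27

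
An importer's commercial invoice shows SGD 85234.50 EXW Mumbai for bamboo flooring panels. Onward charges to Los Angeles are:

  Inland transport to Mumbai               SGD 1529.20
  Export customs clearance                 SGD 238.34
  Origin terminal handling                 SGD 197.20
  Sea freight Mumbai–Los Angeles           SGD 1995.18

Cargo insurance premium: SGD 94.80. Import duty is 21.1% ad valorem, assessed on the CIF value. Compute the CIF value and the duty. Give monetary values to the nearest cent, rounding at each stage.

CIF value: SGD 89289.22; import duty: SGD 18840.03

CIF = EXW price + pre-shipment costs + freight + insurance
CIF = 85234.50 + 1529.20 + 238.34 + 197.20 + 1995.18 + 94.80 = 89289.22
Import duty = 89289.22 × 21.1% = 18840.03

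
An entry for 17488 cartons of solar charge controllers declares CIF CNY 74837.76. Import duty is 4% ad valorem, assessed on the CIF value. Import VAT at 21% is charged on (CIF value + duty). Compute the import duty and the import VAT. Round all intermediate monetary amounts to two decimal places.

Import duty = 74837.76 × 4% = 2993.51
VAT base = CIF + duty = 74837.76 + 2993.51 = 77831.27
Import VAT = 77831.27 × 21% = 16344.57

Import duty: CNY 2993.51; import VAT: CNY 16344.57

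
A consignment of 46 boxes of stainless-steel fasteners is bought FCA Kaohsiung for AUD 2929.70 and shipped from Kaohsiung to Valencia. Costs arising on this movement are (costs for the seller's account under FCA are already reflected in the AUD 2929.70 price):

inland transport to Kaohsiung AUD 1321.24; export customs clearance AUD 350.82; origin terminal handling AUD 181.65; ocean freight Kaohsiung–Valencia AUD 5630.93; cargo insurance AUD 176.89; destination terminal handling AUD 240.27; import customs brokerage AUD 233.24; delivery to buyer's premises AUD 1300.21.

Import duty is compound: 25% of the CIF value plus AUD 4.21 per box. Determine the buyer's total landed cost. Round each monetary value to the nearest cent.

FCA: the seller delivers export-cleared goods to the carrier; the buyer bears costs from that point.
Already in the invoice (seller's account under FCA): inland to port, export clearance — exclude.
CIF value = FCA price + origin terminal + freight + insurance = 2929.70 + 181.65 + 5630.93 + 176.89 = 8919.17
Ad valorem component: 8919.17 × 25% = 2229.79
Specific component: 46 × 4.21 = 193.66
Import duty = 2229.79 + 193.66 = 2423.45
Buyer bears: origin terminal 181.65 + freight 5630.93 + insurance 176.89 + destination terminal 240.27 + brokerage 233.24 + delivery 1300.21 + duty 2423.45 = 10186.64
Landed cost = invoice 2929.70 + 10186.64 = 13116.34

Total landed cost: AUD 13116.34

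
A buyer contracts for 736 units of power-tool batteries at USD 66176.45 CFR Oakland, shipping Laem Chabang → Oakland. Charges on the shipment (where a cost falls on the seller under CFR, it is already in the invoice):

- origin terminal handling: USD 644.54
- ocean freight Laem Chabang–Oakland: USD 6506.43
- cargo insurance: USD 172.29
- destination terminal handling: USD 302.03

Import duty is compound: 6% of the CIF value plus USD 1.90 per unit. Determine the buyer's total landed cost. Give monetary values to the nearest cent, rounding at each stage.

CFR: the seller pays costs through ocean freight to the destination port, but not insurance.
Already in the invoice (seller's account under CFR): origin terminal, freight — exclude.
CIF value = CFR price + insurance = 66176.45 + 172.29 = 66348.74
Ad valorem component: 66348.74 × 6% = 3980.92
Specific component: 736 × 1.90 = 1398.40
Import duty = 3980.92 + 1398.40 = 5379.32
Buyer bears: insurance 172.29 + destination terminal 302.03 + duty 5379.32 = 5853.64
Landed cost = invoice 66176.45 + 5853.64 = 72030.09

Total landed cost: USD 72030.09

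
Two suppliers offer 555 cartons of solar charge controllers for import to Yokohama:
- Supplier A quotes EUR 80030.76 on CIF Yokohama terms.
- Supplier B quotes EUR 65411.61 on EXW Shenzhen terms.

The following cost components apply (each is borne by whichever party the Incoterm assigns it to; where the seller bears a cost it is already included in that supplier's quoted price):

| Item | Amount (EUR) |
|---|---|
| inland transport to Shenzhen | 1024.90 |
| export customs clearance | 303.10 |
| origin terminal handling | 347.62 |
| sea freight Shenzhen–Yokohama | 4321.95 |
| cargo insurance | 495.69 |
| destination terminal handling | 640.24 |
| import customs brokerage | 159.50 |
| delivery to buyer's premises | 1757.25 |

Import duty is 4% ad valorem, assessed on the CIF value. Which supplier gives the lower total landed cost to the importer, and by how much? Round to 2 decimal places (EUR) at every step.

Supplier A (CIF):
The CIF price already equals the CIF value: 80030.76
Import duty = 80030.76 × 4% = 3201.23
Buyer bears (A): 640.24 + 159.50 + 1757.25 = 2556.99
Landed cost (A) = invoice 80030.76 + 2556.99 + duty 3201.23 = 85788.98
Supplier B (EXW):
CIF value = EXW price + inland to port + export clearance + origin terminal + freight + insurance = 65411.61 + 1024.90 + 303.10 + 347.62 + 4321.95 + 495.69 = 71904.87
Import duty = 71904.87 × 4% = 2876.19
Buyer bears (B): 1024.90 + 303.10 + 347.62 + 4321.95 + 495.69 + 640.24 + 159.50 + 1757.25 = 9050.25
Landed cost (B) = invoice 65411.61 + 9050.25 + duty 2876.19 = 77338.05
Difference = |85788.98 − 77338.05| = 8450.93

Supplier B is cheaper by EUR 8450.93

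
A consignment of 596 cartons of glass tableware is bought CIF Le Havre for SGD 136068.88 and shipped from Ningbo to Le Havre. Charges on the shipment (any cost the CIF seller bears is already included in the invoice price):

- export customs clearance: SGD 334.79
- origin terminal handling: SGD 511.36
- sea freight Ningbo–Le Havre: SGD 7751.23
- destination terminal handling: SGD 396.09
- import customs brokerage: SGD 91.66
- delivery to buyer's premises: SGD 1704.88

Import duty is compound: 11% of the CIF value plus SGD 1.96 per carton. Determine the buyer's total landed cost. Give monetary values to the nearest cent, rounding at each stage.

CIF: the seller pays costs through ocean freight and marine insurance to the destination port.
Already in the invoice (seller's account under CIF): export clearance, origin terminal, freight — exclude.
The CIF price already equals the CIF value: 136068.88
Ad valorem component: 136068.88 × 11% = 14967.58
Specific component: 596 × 1.96 = 1168.16
Import duty = 14967.58 + 1168.16 = 16135.74
Buyer bears: destination terminal 396.09 + brokerage 91.66 + delivery 1704.88 + duty 16135.74 = 18328.37
Landed cost = invoice 136068.88 + 18328.37 = 154397.25

Total landed cost: SGD 154397.25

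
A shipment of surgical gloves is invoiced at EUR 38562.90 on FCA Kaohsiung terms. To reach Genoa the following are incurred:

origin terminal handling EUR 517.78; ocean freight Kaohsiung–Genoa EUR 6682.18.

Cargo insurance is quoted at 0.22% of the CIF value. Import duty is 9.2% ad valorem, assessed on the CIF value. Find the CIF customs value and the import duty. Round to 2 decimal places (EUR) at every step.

Let C be the CIF value. C = FCA price + pre-shipment costs + freight + 0.22% × C
C − 0.22% × C = 38562.90 + 517.78 + 6682.18
0.9978 × C = 45762.86
C = 45762.86 / 0.9978 = 45863.76
Insurance premium = 0.22% × 45863.76 = 100.90
Import duty = 45863.76 × 9.2% = 4219.47

CIF value: EUR 45863.76; import duty: EUR 4219.47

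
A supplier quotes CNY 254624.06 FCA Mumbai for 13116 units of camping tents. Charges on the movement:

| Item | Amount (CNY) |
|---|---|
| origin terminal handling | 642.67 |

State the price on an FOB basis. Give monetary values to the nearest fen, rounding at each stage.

From FCA to FOB, the seller additionally bears: origin terminal.
FOB price = 254624.06 + 642.67 = 255266.73

FOB price: CNY 255266.73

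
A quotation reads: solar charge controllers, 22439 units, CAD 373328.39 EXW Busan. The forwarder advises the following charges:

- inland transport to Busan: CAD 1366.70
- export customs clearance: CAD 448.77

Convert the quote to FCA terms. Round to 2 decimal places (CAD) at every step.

From EXW to FCA, the seller additionally bears: inland to port, export clearance.
FCA price = 373328.39 + 1366.70 + 448.77 = 375143.86

FCA price: CAD 375143.86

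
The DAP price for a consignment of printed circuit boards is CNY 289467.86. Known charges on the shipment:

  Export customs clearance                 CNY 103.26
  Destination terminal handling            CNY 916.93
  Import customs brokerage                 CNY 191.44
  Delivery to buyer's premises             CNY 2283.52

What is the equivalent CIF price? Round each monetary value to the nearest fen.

CIF price: CNY 286267.41

Not relevant to the conversion: export clearance — on the seller under both DAP and CIF; already in the DAP price and stays in the CIF price. brokerage — on the buyer under both terms; not part of either seller's price.
From DAP to CIF, the seller no longer bears: destination terminal, delivery.
CIF price = 289467.86 − 916.93 − 2283.52 = 286267.41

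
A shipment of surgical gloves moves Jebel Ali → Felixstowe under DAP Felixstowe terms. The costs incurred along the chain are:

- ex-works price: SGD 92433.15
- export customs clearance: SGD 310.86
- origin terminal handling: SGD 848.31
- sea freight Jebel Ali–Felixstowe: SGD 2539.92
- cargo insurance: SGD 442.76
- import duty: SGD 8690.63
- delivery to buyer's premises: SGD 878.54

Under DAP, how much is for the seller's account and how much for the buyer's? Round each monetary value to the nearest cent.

DAP: the seller bears all costs to the named destination except import duty and clearance.
Seller's account: goods 92433.15 + export clearance 310.86 + origin terminal 848.31 + freight 2539.92 + insurance 442.76 + delivery 878.54 = 97453.54
Buyer's account: duty 8690.63 = 8690.63

Seller: SGD 97453.54; buyer: SGD 8690.63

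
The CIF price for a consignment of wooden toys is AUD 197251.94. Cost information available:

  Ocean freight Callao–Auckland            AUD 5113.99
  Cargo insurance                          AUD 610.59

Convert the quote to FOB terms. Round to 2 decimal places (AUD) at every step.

From CIF to FOB, the seller no longer bears: freight, insurance.
FOB price = 197251.94 − 5113.99 − 610.59 = 191527.36

FOB price: AUD 191527.36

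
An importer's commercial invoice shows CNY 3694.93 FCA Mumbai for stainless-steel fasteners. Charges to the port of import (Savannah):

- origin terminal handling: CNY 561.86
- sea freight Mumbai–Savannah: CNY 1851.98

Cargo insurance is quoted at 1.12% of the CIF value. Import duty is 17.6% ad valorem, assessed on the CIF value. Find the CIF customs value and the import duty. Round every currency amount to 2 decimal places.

CIF value: CNY 6177.96; import duty: CNY 1087.32

Let C be the CIF value. C = FCA price + pre-shipment costs + freight + 1.12% × C
C − 1.12% × C = 3694.93 + 561.86 + 1851.98
0.9888 × C = 6108.77
C = 6108.77 / 0.9888 = 6177.96
Insurance premium = 1.12% × 6177.96 = 69.19
Import duty = 6177.96 × 17.6% = 1087.32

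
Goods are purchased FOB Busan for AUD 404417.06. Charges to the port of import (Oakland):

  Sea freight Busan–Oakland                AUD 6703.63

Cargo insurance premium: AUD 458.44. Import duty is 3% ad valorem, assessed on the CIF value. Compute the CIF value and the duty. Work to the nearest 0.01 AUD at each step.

CIF value: AUD 411579.13; import duty: AUD 12347.37

CIF = FOB price + freight + insurance
CIF = 404417.06 + 6703.63 + 458.44 = 411579.13
Import duty = 411579.13 × 3% = 12347.37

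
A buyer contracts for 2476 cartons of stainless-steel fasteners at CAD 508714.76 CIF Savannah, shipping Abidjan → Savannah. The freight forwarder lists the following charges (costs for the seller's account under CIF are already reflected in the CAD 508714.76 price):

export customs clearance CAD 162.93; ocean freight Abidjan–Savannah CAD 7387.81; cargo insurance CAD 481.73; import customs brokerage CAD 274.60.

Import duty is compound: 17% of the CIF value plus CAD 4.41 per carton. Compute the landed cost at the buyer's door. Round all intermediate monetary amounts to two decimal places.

CIF: the seller pays costs through ocean freight and marine insurance to the destination port.
Already in the invoice (seller's account under CIF): export clearance, freight, insurance — exclude.
The CIF price already equals the CIF value: 508714.76
Ad valorem component: 508714.76 × 17% = 86481.51
Specific component: 2476 × 4.41 = 10919.16
Import duty = 86481.51 + 10919.16 = 97400.67
Buyer bears: brokerage 274.60 + duty 97400.67 = 97675.27
Landed cost = invoice 508714.76 + 97675.27 = 606390.03

Total landed cost: CAD 606390.03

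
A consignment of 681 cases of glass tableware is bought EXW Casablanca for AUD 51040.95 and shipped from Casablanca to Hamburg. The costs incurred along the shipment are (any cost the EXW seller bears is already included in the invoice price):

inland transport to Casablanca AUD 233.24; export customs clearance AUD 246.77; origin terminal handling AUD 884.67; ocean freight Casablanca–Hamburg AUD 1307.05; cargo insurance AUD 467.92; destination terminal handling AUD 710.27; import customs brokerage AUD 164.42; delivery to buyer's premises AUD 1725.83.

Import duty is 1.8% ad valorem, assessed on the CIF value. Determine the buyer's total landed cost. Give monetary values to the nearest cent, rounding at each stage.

Total landed cost: AUD 57756.37

EXW: the seller makes goods available at their premises; the buyer bears all onward costs.
CIF value = EXW price + inland to port + export clearance + origin terminal + freight + insurance = 51040.95 + 233.24 + 246.77 + 884.67 + 1307.05 + 467.92 = 54180.60
Import duty = 54180.60 × 1.8% = 975.25
Buyer bears: inland to port 233.24 + export clearance 246.77 + origin terminal 884.67 + freight 1307.05 + insurance 467.92 + destination terminal 710.27 + brokerage 164.42 + delivery 1725.83 + duty 975.25 = 6715.42
Landed cost = invoice 51040.95 + 6715.42 = 57756.37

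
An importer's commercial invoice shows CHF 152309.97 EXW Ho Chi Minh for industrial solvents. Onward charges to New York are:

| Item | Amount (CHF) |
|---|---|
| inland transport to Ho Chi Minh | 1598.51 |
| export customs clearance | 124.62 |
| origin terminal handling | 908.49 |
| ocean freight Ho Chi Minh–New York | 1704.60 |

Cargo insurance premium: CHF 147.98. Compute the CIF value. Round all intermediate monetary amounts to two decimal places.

CIF = EXW price + pre-shipment costs + freight + insurance
CIF = 152309.97 + 1598.51 + 124.62 + 908.49 + 1704.60 + 147.98 = 156794.17

CIF value: CHF 156794.17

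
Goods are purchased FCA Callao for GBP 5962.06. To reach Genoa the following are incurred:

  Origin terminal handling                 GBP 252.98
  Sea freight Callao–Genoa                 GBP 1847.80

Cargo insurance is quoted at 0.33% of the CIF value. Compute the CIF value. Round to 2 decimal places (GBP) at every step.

CIF value: GBP 8089.54

Let C be the CIF value. C = FCA price + pre-shipment costs + freight + 0.33% × C
C − 0.33% × C = 5962.06 + 252.98 + 1847.80
0.9967 × C = 8062.84
C = 8062.84 / 0.9967 = 8089.54
Insurance premium = 0.33% × 8089.54 = 26.70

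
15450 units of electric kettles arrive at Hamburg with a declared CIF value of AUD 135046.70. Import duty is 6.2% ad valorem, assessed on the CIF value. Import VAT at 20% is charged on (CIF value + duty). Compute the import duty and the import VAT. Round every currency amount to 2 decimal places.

Import duty = 135046.70 × 6.2% = 8372.90
VAT base = CIF + duty = 135046.70 + 8372.90 = 143419.60
Import VAT = 143419.60 × 20% = 28683.92

Import duty: AUD 8372.90; import VAT: AUD 28683.92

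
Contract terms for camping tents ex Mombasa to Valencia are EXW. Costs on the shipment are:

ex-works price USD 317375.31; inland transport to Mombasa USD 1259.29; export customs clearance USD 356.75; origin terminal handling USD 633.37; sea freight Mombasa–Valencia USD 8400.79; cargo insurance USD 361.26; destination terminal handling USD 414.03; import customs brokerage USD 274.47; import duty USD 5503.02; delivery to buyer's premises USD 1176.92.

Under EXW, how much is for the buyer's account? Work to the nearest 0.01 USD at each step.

EXW: the seller makes goods available at their premises; the buyer bears all onward costs.
Seller's account: goods 317375.31 = 317375.31
Buyer's account: inland to port 1259.29 + export clearance 356.75 + origin terminal 633.37 + freight 8400.79 + insurance 361.26 + destination terminal 414.03 + brokerage 274.47 + duty 5503.02 + delivery 1176.92 = 18379.90

Buyer's account: USD 18379.90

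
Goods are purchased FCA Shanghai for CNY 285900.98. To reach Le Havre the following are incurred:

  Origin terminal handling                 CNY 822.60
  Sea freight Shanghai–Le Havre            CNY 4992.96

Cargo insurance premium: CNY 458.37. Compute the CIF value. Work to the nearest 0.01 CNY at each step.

CIF value: CNY 292174.91

CIF = FCA price + pre-shipment costs + freight + insurance
CIF = 285900.98 + 822.60 + 4992.96 + 458.37 = 292174.91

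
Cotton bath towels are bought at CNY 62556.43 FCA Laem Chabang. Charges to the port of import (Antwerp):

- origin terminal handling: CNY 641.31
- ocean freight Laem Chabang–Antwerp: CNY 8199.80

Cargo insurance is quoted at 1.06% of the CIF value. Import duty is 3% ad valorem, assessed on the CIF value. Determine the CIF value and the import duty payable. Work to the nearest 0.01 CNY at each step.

CIF value: CNY 72162.46; import duty: CNY 2164.87

Let C be the CIF value. C = FCA price + pre-shipment costs + freight + 1.06% × C
C − 1.06% × C = 62556.43 + 641.31 + 8199.80
0.9894 × C = 71397.54
C = 71397.54 / 0.9894 = 72162.46
Insurance premium = 1.06% × 72162.46 = 764.92
Import duty = 72162.46 × 3% = 2164.87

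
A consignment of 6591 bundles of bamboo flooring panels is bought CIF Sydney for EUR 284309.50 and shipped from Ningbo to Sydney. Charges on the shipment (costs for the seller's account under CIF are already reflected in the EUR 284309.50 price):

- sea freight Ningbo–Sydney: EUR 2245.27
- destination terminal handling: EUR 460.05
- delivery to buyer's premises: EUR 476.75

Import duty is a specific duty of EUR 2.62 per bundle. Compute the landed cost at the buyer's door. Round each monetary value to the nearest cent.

Total landed cost: EUR 302514.72

CIF: the seller pays costs through ocean freight and marine insurance to the destination port.
Already in the invoice (seller's account under CIF): freight — exclude.
The CIF price already equals the CIF value: 284309.50
Import duty = 6591 × 2.62 = 17268.42
Buyer bears: destination terminal 460.05 + delivery 476.75 + duty 17268.42 = 18205.22
Landed cost = invoice 284309.50 + 18205.22 = 302514.72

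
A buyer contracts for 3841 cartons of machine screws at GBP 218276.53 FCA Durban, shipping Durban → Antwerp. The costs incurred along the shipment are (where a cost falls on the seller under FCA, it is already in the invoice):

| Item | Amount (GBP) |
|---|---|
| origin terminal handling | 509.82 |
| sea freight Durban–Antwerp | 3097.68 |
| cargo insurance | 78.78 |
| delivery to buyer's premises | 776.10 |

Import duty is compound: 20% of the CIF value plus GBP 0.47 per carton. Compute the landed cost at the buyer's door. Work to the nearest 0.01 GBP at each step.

Total landed cost: GBP 268936.74

FCA: the seller delivers export-cleared goods to the carrier; the buyer bears costs from that point.
CIF value = FCA price + origin terminal + freight + insurance = 218276.53 + 509.82 + 3097.68 + 78.78 = 221962.81
Ad valorem component: 221962.81 × 20% = 44392.56
Specific component: 3841 × 0.47 = 1805.27
Import duty = 44392.56 + 1805.27 = 46197.83
Buyer bears: origin terminal 509.82 + freight 3097.68 + insurance 78.78 + delivery 776.10 + duty 46197.83 = 50660.21
Landed cost = invoice 218276.53 + 50660.21 = 268936.74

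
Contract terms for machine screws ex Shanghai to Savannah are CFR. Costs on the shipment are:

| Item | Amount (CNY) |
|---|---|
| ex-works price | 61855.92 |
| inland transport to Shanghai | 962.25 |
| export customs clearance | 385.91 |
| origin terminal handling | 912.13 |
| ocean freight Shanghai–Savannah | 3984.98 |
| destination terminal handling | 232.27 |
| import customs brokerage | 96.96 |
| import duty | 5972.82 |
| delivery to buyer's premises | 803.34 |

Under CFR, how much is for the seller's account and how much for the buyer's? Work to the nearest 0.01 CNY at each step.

CFR: the seller pays costs through ocean freight to the destination port, but not insurance.
Seller's account: goods 61855.92 + inland to port 962.25 + export clearance 385.91 + origin terminal 912.13 + freight 3984.98 = 68101.19
Buyer's account: destination terminal 232.27 + brokerage 96.96 + duty 5972.82 + delivery 803.34 = 7105.39

Seller: CNY 68101.19; buyer: CNY 7105.39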